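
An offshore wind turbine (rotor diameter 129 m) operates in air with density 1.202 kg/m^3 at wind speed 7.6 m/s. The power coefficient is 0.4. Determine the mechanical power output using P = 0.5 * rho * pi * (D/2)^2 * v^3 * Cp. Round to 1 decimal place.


Step 1 -- Compute swept area:
  A = pi * (D/2)^2 = pi * (129/2)^2 = 13069.81 m^2
Step 2 -- Apply wind power equation:
  P = 0.5 * rho * A * v^3 * Cp
  v^3 = 7.6^3 = 438.976
  P = 0.5 * 1.202 * 13069.81 * 438.976 * 0.4
  P = 1379254.9 W

1379254.9


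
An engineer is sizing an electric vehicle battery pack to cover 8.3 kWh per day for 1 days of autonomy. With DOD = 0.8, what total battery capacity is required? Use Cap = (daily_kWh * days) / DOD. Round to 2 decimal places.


Total energy needed = daily * days = 8.3 * 1 = 8.3 kWh
Account for depth of discharge:
  Cap = total_energy / DOD = 8.3 / 0.8
  Cap = 10.38 kWh

10.38


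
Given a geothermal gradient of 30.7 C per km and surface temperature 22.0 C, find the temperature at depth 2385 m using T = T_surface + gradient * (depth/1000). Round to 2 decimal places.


Convert depth to km: 2385 / 1000 = 2.385 km
Temperature increase = gradient * depth_km = 30.7 * 2.385 = 73.22 C
Temperature at depth = T_surface + delta_T = 22.0 + 73.22
T = 95.22 C

95.22


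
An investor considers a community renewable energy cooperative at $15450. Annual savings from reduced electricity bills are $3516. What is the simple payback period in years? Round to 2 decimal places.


Simple payback period = initial cost / annual savings
Payback = 15450 / 3516
Payback = 4.39 years

4.39


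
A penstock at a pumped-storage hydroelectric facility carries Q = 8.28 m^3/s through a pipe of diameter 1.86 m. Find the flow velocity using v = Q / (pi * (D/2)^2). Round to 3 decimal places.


Compute pipe cross-sectional area:
  A = pi * (D/2)^2 = pi * (1.86/2)^2 = 2.7172 m^2
Calculate velocity:
  v = Q / A = 8.28 / 2.7172
  v = 3.047 m/s

3.047


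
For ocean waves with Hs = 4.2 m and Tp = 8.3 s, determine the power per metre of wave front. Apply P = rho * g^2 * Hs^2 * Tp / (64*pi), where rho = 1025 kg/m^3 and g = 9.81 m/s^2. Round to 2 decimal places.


Apply wave power formula:
  g^2 = 9.81^2 = 96.2361
  Hs^2 = 4.2^2 = 17.64
  Numerator = rho * g^2 * Hs^2 * Tp = 1025 * 96.2361 * 17.64 * 8.3 = 14442372.87
  Denominator = 64 * pi = 201.0619
  P = 14442372.87 / 201.0619 = 71830.47 W/m

71830.47


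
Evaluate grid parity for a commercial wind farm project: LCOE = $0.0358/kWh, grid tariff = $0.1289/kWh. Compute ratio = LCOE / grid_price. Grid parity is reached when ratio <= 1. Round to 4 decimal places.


Compare LCOE to grid price:
  LCOE = $0.0358/kWh, Grid price = $0.1289/kWh
  Ratio = LCOE / grid_price = 0.0358 / 0.1289 = 0.2777
  Grid parity achieved (ratio <= 1)? yes

0.2777


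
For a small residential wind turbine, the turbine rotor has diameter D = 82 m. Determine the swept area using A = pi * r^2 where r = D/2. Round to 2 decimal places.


Compute the rotor radius:
  r = D / 2 = 82 / 2 = 41.0 m
Calculate swept area:
  A = pi * r^2 = pi * 41.0^2
  A = 5281.02 m^2

5281.02


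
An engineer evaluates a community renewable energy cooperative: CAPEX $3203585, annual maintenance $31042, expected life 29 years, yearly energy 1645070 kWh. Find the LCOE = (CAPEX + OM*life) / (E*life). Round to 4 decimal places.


Total cost = CAPEX + OM * lifetime = 3203585 + 31042 * 29 = 3203585 + 900218 = 4103803
Total generation = annual * lifetime = 1645070 * 29 = 47707030 kWh
LCOE = 4103803 / 47707030
LCOE = 0.0860 $/kWh

0.0860


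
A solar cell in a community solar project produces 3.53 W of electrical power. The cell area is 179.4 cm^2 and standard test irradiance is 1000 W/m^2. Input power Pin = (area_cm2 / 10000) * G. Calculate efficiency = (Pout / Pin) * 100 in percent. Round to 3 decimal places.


First compute the input power:
  Pin = area_cm2 / 10000 * G = 179.4 / 10000 * 1000 = 17.94 W
Then compute efficiency:
  Efficiency = (Pout / Pin) * 100 = (3.53 / 17.94) * 100
  Efficiency = 19.677%

19.677


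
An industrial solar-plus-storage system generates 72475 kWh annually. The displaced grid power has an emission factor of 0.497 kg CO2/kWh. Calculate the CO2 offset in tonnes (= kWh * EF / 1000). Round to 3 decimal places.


CO2 offset in kg = generation * emission_factor
CO2 offset = 72475 * 0.497 = 36020.08 kg
Convert to tonnes:
  CO2 offset = 36020.08 / 1000 = 36.020 tonnes

36.020


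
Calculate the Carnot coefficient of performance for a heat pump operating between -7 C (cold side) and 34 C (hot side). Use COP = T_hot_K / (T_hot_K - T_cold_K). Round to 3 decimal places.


Convert to Kelvin:
  T_hot = 34 + 273.15 = 307.15 K
  T_cold = -7 + 273.15 = 266.15 K
Apply Carnot COP formula:
  COP = T_hot_K / (T_hot_K - T_cold_K) = 307.15 / 41.0
  COP = 7.491

7.491


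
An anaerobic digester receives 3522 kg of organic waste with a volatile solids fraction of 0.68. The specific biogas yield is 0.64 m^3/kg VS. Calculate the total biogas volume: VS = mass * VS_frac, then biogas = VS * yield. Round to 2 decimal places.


Compute volatile solids:
  VS = mass * VS_fraction = 3522 * 0.68 = 2394.96 kg
Calculate biogas volume:
  Biogas = VS * specific_yield = 2394.96 * 0.64
  Biogas = 1532.77 m^3

1532.77


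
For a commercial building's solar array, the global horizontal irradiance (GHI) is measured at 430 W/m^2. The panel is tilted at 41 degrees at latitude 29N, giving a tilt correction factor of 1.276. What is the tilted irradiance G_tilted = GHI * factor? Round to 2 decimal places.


Identify the given values:
  GHI = 430 W/m^2, tilt correction factor = 1.276
Apply the formula G_tilted = GHI * factor:
  G_tilted = 430 * 1.276
  G_tilted = 548.68 W/m^2

548.68


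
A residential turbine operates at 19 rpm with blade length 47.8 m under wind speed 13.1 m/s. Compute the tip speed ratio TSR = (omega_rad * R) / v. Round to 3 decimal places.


Convert rotational speed to rad/s:
  omega = 19 * 2 * pi / 60 = 1.9897 rad/s
Compute tip speed:
  v_tip = omega * R = 1.9897 * 47.8 = 95.106 m/s
Tip speed ratio:
  TSR = v_tip / v_wind = 95.106 / 13.1 = 7.260

7.260


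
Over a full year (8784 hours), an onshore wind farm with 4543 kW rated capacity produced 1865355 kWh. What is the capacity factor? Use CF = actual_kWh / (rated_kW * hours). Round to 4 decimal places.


Capacity factor = actual output / maximum possible output
Maximum possible = rated * hours = 4543 * 8784 = 39905712 kWh
CF = 1865355 / 39905712
CF = 0.0467

0.0467


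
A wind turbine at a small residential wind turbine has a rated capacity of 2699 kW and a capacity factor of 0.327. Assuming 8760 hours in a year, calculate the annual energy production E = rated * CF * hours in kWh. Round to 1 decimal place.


Annual energy = rated_kW * capacity_factor * hours_per_year
Given: P_rated = 2699 kW, CF = 0.327, hours = 8760
E = 2699 * 0.327 * 8760
E = 7731339.5 kWh

7731339.5


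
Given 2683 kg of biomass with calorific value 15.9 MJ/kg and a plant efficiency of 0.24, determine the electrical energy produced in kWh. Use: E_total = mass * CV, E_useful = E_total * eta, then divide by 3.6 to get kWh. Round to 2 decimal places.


Total energy = mass * CV = 2683 * 15.9 = 42659.7 MJ
Useful energy = total * eta = 42659.7 * 0.24 = 10238.33 MJ
Convert to kWh: 10238.33 / 3.6
Useful energy = 2843.98 kWh

2843.98


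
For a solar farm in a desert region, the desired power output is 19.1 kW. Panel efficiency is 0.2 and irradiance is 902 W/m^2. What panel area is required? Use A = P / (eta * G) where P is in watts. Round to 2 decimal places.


Convert target power to watts: P = 19.1 * 1000 = 19100.0 W
Compute denominator: eta * G = 0.2 * 902 = 180.4
Required area A = P / (eta * G) = 19100.0 / 180.4
A = 105.88 m^2

105.88


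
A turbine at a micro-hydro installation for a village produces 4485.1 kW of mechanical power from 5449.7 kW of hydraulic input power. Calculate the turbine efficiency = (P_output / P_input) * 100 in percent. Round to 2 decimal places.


Turbine efficiency = (output power / input power) * 100
eta = (4485.1 / 5449.7) * 100
eta = 82.30%

82.30


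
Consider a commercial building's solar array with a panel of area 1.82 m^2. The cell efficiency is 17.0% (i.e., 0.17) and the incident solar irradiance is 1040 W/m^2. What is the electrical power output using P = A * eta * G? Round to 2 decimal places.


Use the solar power formula P = A * eta * G.
Given: A = 1.82 m^2, eta = 0.17, G = 1040 W/m^2
P = 1.82 * 0.17 * 1040
P = 321.78 W

321.78


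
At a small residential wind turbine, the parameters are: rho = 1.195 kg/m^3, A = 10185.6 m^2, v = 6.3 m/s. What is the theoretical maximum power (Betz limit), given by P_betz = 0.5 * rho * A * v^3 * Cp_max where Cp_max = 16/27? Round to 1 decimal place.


The Betz coefficient Cp_max = 16/27 = 0.5926
v^3 = 6.3^3 = 250.047
P_betz = 0.5 * rho * A * v^3 * Cp_max
P_betz = 0.5 * 1.195 * 10185.6 * 250.047 * 0.5926
P_betz = 901783.7 W

901783.7


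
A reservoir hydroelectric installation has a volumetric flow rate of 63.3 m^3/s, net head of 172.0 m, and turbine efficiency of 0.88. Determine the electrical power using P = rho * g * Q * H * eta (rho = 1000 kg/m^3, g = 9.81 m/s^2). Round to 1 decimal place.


Apply the hydropower formula P = rho * g * Q * H * eta
rho * g = 1000 * 9.81 = 9810.0
P = 9810.0 * 63.3 * 172.0 * 0.88
P = 93990473.3 W

93990473.3


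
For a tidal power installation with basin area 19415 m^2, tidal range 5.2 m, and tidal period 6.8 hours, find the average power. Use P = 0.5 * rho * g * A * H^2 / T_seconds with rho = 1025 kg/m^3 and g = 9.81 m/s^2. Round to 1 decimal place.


Convert period to seconds: T = 6.8 * 3600 = 24480.0 s
H^2 = 5.2^2 = 27.04
P = 0.5 * rho * g * A * H^2 / T
P = 0.5 * 1025 * 9.81 * 19415 * 27.04 / 24480.0
P = 107819.1 W

107819.1


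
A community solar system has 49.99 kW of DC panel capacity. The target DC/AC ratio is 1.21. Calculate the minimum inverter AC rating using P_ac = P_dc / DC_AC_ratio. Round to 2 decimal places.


The inverter AC capacity is determined by the DC/AC ratio.
Given: P_dc = 49.99 kW, DC/AC ratio = 1.21
P_ac = P_dc / ratio = 49.99 / 1.21
P_ac = 41.31 kW

41.31


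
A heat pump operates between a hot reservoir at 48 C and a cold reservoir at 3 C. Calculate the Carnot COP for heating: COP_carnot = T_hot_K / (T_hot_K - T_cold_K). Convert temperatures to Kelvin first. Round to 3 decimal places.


Convert to Kelvin:
  T_hot = 48 + 273.15 = 321.15 K
  T_cold = 3 + 273.15 = 276.15 K
Apply Carnot COP formula:
  COP = T_hot_K / (T_hot_K - T_cold_K) = 321.15 / 45.0
  COP = 7.137

7.137


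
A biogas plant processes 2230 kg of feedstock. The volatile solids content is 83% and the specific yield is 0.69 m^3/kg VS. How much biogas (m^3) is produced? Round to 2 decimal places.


Compute volatile solids:
  VS = mass * VS_fraction = 2230 * 0.83 = 1850.9 kg
Calculate biogas volume:
  Biogas = VS * specific_yield = 1850.9 * 0.69
  Biogas = 1277.12 m^3

1277.12


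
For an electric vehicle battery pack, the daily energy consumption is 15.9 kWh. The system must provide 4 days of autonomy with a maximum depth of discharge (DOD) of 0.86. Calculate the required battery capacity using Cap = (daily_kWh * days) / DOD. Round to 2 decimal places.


Total energy needed = daily * days = 15.9 * 4 = 63.6 kWh
Account for depth of discharge:
  Cap = total_energy / DOD = 63.6 / 0.86
  Cap = 73.95 kWh

73.95


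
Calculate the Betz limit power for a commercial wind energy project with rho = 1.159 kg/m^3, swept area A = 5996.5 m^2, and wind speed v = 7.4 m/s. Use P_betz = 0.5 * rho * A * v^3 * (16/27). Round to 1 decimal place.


The Betz coefficient Cp_max = 16/27 = 0.5926
v^3 = 7.4^3 = 405.224
P_betz = 0.5 * rho * A * v^3 * Cp_max
P_betz = 0.5 * 1.159 * 5996.5 * 405.224 * 0.5926
P_betz = 834454.5 W

834454.5


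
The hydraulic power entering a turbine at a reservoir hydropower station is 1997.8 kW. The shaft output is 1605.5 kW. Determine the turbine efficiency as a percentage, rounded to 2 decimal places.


Turbine efficiency = (output power / input power) * 100
eta = (1605.5 / 1997.8) * 100
eta = 80.36%

80.36


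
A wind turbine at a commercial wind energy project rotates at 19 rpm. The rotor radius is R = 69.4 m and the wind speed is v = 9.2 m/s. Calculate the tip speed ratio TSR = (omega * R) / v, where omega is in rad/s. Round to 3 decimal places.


Convert rotational speed to rad/s:
  omega = 19 * 2 * pi / 60 = 1.9897 rad/s
Compute tip speed:
  v_tip = omega * R = 1.9897 * 69.4 = 138.083 m/s
Tip speed ratio:
  TSR = v_tip / v_wind = 138.083 / 9.2 = 15.009

15.009


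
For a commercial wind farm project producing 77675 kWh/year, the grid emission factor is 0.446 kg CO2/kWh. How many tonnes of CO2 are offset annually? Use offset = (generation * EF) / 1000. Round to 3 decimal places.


CO2 offset in kg = generation * emission_factor
CO2 offset = 77675 * 0.446 = 34643.05 kg
Convert to tonnes:
  CO2 offset = 34643.05 / 1000 = 34.643 tonnes

34.643


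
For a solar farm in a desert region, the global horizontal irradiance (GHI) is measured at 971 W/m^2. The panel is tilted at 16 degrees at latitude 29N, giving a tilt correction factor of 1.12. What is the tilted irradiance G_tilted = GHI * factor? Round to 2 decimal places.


Identify the given values:
  GHI = 971 W/m^2, tilt correction factor = 1.12
Apply the formula G_tilted = GHI * factor:
  G_tilted = 971 * 1.12
  G_tilted = 1087.52 W/m^2

1087.52


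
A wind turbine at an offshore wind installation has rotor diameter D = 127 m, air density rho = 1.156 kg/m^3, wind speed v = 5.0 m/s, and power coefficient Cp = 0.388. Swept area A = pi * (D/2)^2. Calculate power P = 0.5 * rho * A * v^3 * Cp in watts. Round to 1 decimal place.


Step 1 -- Compute swept area:
  A = pi * (D/2)^2 = pi * (127/2)^2 = 12667.69 m^2
Step 2 -- Apply wind power equation:
  P = 0.5 * rho * A * v^3 * Cp
  v^3 = 5.0^3 = 125.0
  P = 0.5 * 1.156 * 12667.69 * 125.0 * 0.388
  P = 355113.3 W

355113.3


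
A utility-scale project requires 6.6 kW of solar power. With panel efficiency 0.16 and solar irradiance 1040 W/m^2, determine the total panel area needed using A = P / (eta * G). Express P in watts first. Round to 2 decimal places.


Convert target power to watts: P = 6.6 * 1000 = 6600.0 W
Compute denominator: eta * G = 0.16 * 1040 = 166.4
Required area A = P / (eta * G) = 6600.0 / 166.4
A = 39.66 m^2

39.66


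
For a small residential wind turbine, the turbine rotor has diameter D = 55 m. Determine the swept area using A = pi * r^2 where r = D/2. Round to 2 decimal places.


Compute the rotor radius:
  r = D / 2 = 55 / 2 = 27.5 m
Calculate swept area:
  A = pi * r^2 = pi * 27.5^2
  A = 2375.83 m^2

2375.83


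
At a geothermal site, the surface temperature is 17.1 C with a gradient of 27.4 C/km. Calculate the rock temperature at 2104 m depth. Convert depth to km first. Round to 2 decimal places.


Convert depth to km: 2104 / 1000 = 2.104 km
Temperature increase = gradient * depth_km = 27.4 * 2.104 = 57.65 C
Temperature at depth = T_surface + delta_T = 17.1 + 57.65
T = 74.75 C

74.75


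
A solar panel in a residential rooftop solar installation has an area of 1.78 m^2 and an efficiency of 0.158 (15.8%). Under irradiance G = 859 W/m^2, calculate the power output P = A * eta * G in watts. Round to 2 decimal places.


Use the solar power formula P = A * eta * G.
Given: A = 1.78 m^2, eta = 0.158, G = 859 W/m^2
P = 1.78 * 0.158 * 859
P = 241.59 W

241.59


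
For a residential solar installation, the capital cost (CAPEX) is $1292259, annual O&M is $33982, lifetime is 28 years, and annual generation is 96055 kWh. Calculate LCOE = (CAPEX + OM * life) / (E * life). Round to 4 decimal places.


Total cost = CAPEX + OM * lifetime = 1292259 + 33982 * 28 = 1292259 + 951496 = 2243755
Total generation = annual * lifetime = 96055 * 28 = 2689540 kWh
LCOE = 2243755 / 2689540
LCOE = 0.8343 $/kWh

0.8343


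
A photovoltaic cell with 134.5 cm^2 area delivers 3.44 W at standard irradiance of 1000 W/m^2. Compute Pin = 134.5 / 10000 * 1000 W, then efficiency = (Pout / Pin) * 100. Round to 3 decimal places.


First compute the input power:
  Pin = area_cm2 / 10000 * G = 134.5 / 10000 * 1000 = 13.45 W
Then compute efficiency:
  Efficiency = (Pout / Pin) * 100 = (3.44 / 13.45) * 100
  Efficiency = 25.576%

25.576


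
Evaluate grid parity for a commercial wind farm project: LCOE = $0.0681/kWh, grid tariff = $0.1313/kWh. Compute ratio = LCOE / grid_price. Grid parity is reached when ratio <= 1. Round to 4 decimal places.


Compare LCOE to grid price:
  LCOE = $0.0681/kWh, Grid price = $0.1313/kWh
  Ratio = LCOE / grid_price = 0.0681 / 0.1313 = 0.5187
  Grid parity achieved (ratio <= 1)? yes

0.5187


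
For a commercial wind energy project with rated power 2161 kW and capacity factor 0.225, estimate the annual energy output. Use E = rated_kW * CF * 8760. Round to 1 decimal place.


Annual energy = rated_kW * capacity_factor * hours_per_year
Given: P_rated = 2161 kW, CF = 0.225, hours = 8760
E = 2161 * 0.225 * 8760
E = 4259331.0 kWh

4259331.0


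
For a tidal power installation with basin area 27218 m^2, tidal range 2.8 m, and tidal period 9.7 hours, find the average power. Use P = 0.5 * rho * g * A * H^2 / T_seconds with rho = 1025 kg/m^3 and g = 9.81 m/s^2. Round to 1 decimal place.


Convert period to seconds: T = 9.7 * 3600 = 34920.0 s
H^2 = 2.8^2 = 7.84
P = 0.5 * rho * g * A * H^2 / T
P = 0.5 * 1025 * 9.81 * 27218 * 7.84 / 34920.0
P = 30722.8 W

30722.8


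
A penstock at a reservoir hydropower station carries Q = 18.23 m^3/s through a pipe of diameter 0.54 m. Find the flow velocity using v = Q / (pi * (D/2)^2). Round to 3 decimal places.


Compute pipe cross-sectional area:
  A = pi * (D/2)^2 = pi * (0.54/2)^2 = 0.229 m^2
Calculate velocity:
  v = Q / A = 18.23 / 0.229
  v = 79.599 m/s

79.599


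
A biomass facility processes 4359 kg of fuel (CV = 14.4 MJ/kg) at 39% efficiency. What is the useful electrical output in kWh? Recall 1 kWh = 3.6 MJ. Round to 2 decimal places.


Total energy = mass * CV = 4359 * 14.4 = 62769.6 MJ
Useful energy = total * eta = 62769.6 * 0.39 = 24480.14 MJ
Convert to kWh: 24480.14 / 3.6
Useful energy = 6800.04 kWh

6800.04


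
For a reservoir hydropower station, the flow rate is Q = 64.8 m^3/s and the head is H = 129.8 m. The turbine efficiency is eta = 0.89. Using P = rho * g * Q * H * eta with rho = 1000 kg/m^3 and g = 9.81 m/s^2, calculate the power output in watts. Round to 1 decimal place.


Apply the hydropower formula P = rho * g * Q * H * eta
rho * g = 1000 * 9.81 = 9810.0
P = 9810.0 * 64.8 * 129.8 * 0.89
P = 73435949.1 W

73435949.1


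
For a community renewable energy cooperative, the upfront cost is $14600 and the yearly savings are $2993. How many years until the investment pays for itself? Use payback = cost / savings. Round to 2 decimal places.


Simple payback period = initial cost / annual savings
Payback = 14600 / 2993
Payback = 4.88 years

4.88


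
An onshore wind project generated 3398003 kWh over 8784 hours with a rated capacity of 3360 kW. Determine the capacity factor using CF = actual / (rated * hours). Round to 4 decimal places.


Capacity factor = actual output / maximum possible output
Maximum possible = rated * hours = 3360 * 8784 = 29514240 kWh
CF = 3398003 / 29514240
CF = 0.1151

0.1151


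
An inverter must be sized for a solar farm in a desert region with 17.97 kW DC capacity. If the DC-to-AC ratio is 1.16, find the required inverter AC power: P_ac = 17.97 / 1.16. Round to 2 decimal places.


The inverter AC capacity is determined by the DC/AC ratio.
Given: P_dc = 17.97 kW, DC/AC ratio = 1.16
P_ac = P_dc / ratio = 17.97 / 1.16
P_ac = 15.49 kW

15.49


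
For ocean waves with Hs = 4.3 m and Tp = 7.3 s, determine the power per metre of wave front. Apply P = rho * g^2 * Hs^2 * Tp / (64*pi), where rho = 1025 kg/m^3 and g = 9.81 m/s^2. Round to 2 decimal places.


Apply wave power formula:
  g^2 = 9.81^2 = 96.2361
  Hs^2 = 4.3^2 = 18.49
  Numerator = rho * g^2 * Hs^2 * Tp = 1025 * 96.2361 * 18.49 * 7.3 = 13314401.57
  Denominator = 64 * pi = 201.0619
  P = 13314401.57 / 201.0619 = 66220.40 W/m

66220.40


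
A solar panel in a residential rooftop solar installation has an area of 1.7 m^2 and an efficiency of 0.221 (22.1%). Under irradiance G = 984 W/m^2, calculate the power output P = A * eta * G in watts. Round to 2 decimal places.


Use the solar power formula P = A * eta * G.
Given: A = 1.7 m^2, eta = 0.221, G = 984 W/m^2
P = 1.7 * 0.221 * 984
P = 369.69 W

369.69


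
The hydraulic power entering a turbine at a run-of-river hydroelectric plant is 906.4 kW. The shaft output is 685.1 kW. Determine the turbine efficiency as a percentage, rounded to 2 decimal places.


Turbine efficiency = (output power / input power) * 100
eta = (685.1 / 906.4) * 100
eta = 75.58%

75.58


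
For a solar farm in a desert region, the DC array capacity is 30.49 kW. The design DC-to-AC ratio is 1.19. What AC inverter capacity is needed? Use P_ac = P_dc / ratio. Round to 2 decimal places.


The inverter AC capacity is determined by the DC/AC ratio.
Given: P_dc = 30.49 kW, DC/AC ratio = 1.19
P_ac = P_dc / ratio = 30.49 / 1.19
P_ac = 25.62 kW

25.62


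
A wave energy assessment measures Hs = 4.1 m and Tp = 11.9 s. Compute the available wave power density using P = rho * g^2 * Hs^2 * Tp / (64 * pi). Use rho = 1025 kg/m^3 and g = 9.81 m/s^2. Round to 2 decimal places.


Apply wave power formula:
  g^2 = 9.81^2 = 96.2361
  Hs^2 = 4.1^2 = 16.81
  Numerator = rho * g^2 * Hs^2 * Tp = 1025 * 96.2361 * 16.81 * 11.9 = 19732247.54
  Denominator = 64 * pi = 201.0619
  P = 19732247.54 / 201.0619 = 98140.15 W/m

98140.15


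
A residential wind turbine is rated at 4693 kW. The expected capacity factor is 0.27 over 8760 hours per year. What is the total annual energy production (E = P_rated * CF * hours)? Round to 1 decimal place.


Annual energy = rated_kW * capacity_factor * hours_per_year
Given: P_rated = 4693 kW, CF = 0.27, hours = 8760
E = 4693 * 0.27 * 8760
E = 11099883.6 kWh

11099883.6


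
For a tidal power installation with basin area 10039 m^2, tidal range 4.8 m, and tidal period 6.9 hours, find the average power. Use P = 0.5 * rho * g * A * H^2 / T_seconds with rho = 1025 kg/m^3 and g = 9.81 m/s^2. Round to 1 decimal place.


Convert period to seconds: T = 6.9 * 3600 = 24840.0 s
H^2 = 4.8^2 = 23.04
P = 0.5 * rho * g * A * H^2 / T
P = 0.5 * 1025 * 9.81 * 10039 * 23.04 / 24840.0
P = 46814.9 W

46814.9


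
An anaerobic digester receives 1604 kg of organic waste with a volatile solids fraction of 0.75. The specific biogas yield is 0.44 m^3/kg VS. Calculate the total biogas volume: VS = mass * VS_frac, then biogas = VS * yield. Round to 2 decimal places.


Compute volatile solids:
  VS = mass * VS_fraction = 1604 * 0.75 = 1203.0 kg
Calculate biogas volume:
  Biogas = VS * specific_yield = 1203.0 * 0.44
  Biogas = 529.32 m^3

529.32


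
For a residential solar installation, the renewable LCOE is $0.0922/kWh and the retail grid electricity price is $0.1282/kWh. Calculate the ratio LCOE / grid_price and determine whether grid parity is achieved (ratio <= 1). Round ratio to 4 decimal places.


Compare LCOE to grid price:
  LCOE = $0.0922/kWh, Grid price = $0.1282/kWh
  Ratio = LCOE / grid_price = 0.0922 / 0.1282 = 0.7192
  Grid parity achieved (ratio <= 1)? yes

0.7192


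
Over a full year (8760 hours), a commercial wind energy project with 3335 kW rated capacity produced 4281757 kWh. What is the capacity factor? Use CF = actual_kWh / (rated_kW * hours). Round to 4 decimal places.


Capacity factor = actual output / maximum possible output
Maximum possible = rated * hours = 3335 * 8760 = 29214600 kWh
CF = 4281757 / 29214600
CF = 0.1466

0.1466


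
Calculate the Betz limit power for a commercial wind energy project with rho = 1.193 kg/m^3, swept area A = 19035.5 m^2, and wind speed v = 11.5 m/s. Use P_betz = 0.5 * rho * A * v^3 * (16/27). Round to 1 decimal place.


The Betz coefficient Cp_max = 16/27 = 0.5926
v^3 = 11.5^3 = 1520.875
P_betz = 0.5 * rho * A * v^3 * Cp_max
P_betz = 0.5 * 1.193 * 19035.5 * 1520.875 * 0.5926
P_betz = 10233506.7 W

10233506.7


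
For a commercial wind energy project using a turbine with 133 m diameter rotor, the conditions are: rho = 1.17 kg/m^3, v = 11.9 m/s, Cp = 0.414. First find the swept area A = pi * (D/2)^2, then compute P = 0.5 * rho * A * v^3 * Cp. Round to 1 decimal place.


Step 1 -- Compute swept area:
  A = pi * (D/2)^2 = pi * (133/2)^2 = 13892.91 m^2
Step 2 -- Apply wind power equation:
  P = 0.5 * rho * A * v^3 * Cp
  v^3 = 11.9^3 = 1685.159
  P = 0.5 * 1.17 * 13892.91 * 1685.159 * 0.414
  P = 5670093.9 W

5670093.9


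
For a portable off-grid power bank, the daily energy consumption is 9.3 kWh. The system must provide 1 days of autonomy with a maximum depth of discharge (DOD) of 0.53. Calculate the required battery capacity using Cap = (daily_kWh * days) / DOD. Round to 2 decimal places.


Total energy needed = daily * days = 9.3 * 1 = 9.3 kWh
Account for depth of discharge:
  Cap = total_energy / DOD = 9.3 / 0.53
  Cap = 17.55 kWh

17.55


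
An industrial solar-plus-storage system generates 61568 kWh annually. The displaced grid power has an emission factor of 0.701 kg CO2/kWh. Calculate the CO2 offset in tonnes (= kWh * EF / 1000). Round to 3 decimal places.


CO2 offset in kg = generation * emission_factor
CO2 offset = 61568 * 0.701 = 43159.17 kg
Convert to tonnes:
  CO2 offset = 43159.17 / 1000 = 43.159 tonnes

43.159


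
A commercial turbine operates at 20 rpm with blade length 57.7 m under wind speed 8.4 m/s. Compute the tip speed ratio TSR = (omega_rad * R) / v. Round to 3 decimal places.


Convert rotational speed to rad/s:
  omega = 20 * 2 * pi / 60 = 2.0944 rad/s
Compute tip speed:
  v_tip = omega * R = 2.0944 * 57.7 = 120.847 m/s
Tip speed ratio:
  TSR = v_tip / v_wind = 120.847 / 8.4 = 14.386

14.386


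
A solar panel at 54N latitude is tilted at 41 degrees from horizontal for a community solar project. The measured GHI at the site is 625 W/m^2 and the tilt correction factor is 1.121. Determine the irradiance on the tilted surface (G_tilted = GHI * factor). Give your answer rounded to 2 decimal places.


Identify the given values:
  GHI = 625 W/m^2, tilt correction factor = 1.121
Apply the formula G_tilted = GHI * factor:
  G_tilted = 625 * 1.121
  G_tilted = 700.63 W/m^2

700.63


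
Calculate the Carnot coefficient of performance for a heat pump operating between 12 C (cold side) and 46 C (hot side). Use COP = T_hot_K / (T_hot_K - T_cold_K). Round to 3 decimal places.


Convert to Kelvin:
  T_hot = 46 + 273.15 = 319.15 K
  T_cold = 12 + 273.15 = 285.15 K
Apply Carnot COP formula:
  COP = T_hot_K / (T_hot_K - T_cold_K) = 319.15 / 34.0
  COP = 9.387

9.387


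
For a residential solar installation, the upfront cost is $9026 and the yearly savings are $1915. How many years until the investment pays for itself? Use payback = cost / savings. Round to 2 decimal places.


Simple payback period = initial cost / annual savings
Payback = 9026 / 1915
Payback = 4.71 years

4.71


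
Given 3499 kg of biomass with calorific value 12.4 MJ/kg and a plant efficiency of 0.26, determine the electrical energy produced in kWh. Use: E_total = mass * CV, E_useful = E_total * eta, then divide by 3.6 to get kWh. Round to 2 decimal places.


Total energy = mass * CV = 3499 * 12.4 = 43387.6 MJ
Useful energy = total * eta = 43387.6 * 0.26 = 11280.78 MJ
Convert to kWh: 11280.78 / 3.6
Useful energy = 3133.55 kWh

3133.55


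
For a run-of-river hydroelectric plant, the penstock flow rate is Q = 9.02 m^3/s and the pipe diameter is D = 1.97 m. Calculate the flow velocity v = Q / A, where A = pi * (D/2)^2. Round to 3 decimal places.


Compute pipe cross-sectional area:
  A = pi * (D/2)^2 = pi * (1.97/2)^2 = 3.0481 m^2
Calculate velocity:
  v = Q / A = 9.02 / 3.0481
  v = 2.959 m/s

2.959


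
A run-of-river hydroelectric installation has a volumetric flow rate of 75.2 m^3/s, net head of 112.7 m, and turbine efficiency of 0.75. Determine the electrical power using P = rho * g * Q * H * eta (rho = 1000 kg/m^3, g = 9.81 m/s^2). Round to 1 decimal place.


Apply the hydropower formula P = rho * g * Q * H * eta
rho * g = 1000 * 9.81 = 9810.0
P = 9810.0 * 75.2 * 112.7 * 0.75
P = 62355106.8 W

62355106.8


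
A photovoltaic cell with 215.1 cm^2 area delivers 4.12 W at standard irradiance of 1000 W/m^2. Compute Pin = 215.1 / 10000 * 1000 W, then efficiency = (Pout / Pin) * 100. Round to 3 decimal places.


First compute the input power:
  Pin = area_cm2 / 10000 * G = 215.1 / 10000 * 1000 = 21.51 W
Then compute efficiency:
  Efficiency = (Pout / Pin) * 100 = (4.12 / 21.51) * 100
  Efficiency = 19.154%

19.154


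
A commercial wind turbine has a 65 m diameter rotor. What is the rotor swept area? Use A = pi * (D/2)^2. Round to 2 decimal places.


Compute the rotor radius:
  r = D / 2 = 65 / 2 = 32.5 m
Calculate swept area:
  A = pi * r^2 = pi * 32.5^2
  A = 3318.31 m^2

3318.31


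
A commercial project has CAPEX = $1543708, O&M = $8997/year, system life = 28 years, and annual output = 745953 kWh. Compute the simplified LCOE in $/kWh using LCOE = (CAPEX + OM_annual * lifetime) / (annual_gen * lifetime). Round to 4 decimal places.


Total cost = CAPEX + OM * lifetime = 1543708 + 8997 * 28 = 1543708 + 251916 = 1795624
Total generation = annual * lifetime = 745953 * 28 = 20886684 kWh
LCOE = 1795624 / 20886684
LCOE = 0.0860 $/kWh

0.0860


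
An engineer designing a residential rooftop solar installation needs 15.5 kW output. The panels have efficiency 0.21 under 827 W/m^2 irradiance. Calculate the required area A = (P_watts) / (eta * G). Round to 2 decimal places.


Convert target power to watts: P = 15.5 * 1000 = 15500.0 W
Compute denominator: eta * G = 0.21 * 827 = 173.67
Required area A = P / (eta * G) = 15500.0 / 173.67
A = 89.25 m^2

89.25


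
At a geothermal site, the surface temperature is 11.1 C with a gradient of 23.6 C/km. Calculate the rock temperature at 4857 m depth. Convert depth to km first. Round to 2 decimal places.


Convert depth to km: 4857 / 1000 = 4.857 km
Temperature increase = gradient * depth_km = 23.6 * 4.857 = 114.63 C
Temperature at depth = T_surface + delta_T = 11.1 + 114.63
T = 125.73 C

125.73


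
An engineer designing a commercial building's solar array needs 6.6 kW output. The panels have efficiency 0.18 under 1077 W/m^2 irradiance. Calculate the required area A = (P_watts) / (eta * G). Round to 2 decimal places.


Convert target power to watts: P = 6.6 * 1000 = 6600.0 W
Compute denominator: eta * G = 0.18 * 1077 = 193.86
Required area A = P / (eta * G) = 6600.0 / 193.86
A = 34.05 m^2

34.05


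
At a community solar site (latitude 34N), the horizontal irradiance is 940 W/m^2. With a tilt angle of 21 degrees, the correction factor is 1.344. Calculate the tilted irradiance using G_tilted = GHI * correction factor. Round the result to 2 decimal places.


Identify the given values:
  GHI = 940 W/m^2, tilt correction factor = 1.344
Apply the formula G_tilted = GHI * factor:
  G_tilted = 940 * 1.344
  G_tilted = 1263.36 W/m^2

1263.36


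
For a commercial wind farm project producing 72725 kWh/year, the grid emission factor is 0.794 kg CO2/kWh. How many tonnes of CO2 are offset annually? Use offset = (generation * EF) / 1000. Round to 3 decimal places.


CO2 offset in kg = generation * emission_factor
CO2 offset = 72725 * 0.794 = 57743.65 kg
Convert to tonnes:
  CO2 offset = 57743.65 / 1000 = 57.744 tonnes

57.744


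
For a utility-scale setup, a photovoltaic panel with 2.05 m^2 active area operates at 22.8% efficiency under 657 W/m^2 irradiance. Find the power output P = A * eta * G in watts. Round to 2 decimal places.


Use the solar power formula P = A * eta * G.
Given: A = 2.05 m^2, eta = 0.228, G = 657 W/m^2
P = 2.05 * 0.228 * 657
P = 307.08 W

307.08


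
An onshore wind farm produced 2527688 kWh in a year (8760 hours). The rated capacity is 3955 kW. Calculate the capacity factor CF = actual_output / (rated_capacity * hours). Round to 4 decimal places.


Capacity factor = actual output / maximum possible output
Maximum possible = rated * hours = 3955 * 8760 = 34645800 kWh
CF = 2527688 / 34645800
CF = 0.0730

0.0730


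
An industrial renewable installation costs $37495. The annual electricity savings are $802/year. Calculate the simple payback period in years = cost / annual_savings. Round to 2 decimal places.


Simple payback period = initial cost / annual savings
Payback = 37495 / 802
Payback = 46.75 years

46.75


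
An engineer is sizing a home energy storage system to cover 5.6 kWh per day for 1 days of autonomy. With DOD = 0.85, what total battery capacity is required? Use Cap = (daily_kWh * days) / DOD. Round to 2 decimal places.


Total energy needed = daily * days = 5.6 * 1 = 5.6 kWh
Account for depth of discharge:
  Cap = total_energy / DOD = 5.6 / 0.85
  Cap = 6.59 kWh

6.59


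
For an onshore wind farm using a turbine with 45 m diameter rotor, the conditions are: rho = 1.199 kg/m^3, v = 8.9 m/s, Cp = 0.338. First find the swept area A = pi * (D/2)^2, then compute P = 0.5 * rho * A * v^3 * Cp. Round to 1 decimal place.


Step 1 -- Compute swept area:
  A = pi * (D/2)^2 = pi * (45/2)^2 = 1590.43 m^2
Step 2 -- Apply wind power equation:
  P = 0.5 * rho * A * v^3 * Cp
  v^3 = 8.9^3 = 704.969
  P = 0.5 * 1.199 * 1590.43 * 704.969 * 0.338
  P = 227190.8 W

227190.8


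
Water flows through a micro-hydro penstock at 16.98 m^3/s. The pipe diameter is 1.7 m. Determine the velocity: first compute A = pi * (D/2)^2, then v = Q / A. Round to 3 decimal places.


Compute pipe cross-sectional area:
  A = pi * (D/2)^2 = pi * (1.7/2)^2 = 2.2698 m^2
Calculate velocity:
  v = Q / A = 16.98 / 2.2698
  v = 7.481 m/s

7.481


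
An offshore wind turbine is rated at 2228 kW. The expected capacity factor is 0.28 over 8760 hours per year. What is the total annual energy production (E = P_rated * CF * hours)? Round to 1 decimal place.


Annual energy = rated_kW * capacity_factor * hours_per_year
Given: P_rated = 2228 kW, CF = 0.28, hours = 8760
E = 2228 * 0.28 * 8760
E = 5464838.4 kWh

5464838.4


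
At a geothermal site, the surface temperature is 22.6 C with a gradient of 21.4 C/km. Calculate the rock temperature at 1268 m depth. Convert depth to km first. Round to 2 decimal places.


Convert depth to km: 1268 / 1000 = 1.268 km
Temperature increase = gradient * depth_km = 21.4 * 1.268 = 27.14 C
Temperature at depth = T_surface + delta_T = 22.6 + 27.14
T = 49.74 C

49.74


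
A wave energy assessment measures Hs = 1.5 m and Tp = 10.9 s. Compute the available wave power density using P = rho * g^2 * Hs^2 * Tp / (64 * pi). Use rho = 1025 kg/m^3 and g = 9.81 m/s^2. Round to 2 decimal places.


Apply wave power formula:
  g^2 = 9.81^2 = 96.2361
  Hs^2 = 1.5^2 = 2.25
  Numerator = rho * g^2 * Hs^2 * Tp = 1025 * 96.2361 * 2.25 * 10.9 = 2419195.11
  Denominator = 64 * pi = 201.0619
  P = 2419195.11 / 201.0619 = 12032.09 W/m

12032.09


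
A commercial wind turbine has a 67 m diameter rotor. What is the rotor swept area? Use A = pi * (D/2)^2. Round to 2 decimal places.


Compute the rotor radius:
  r = D / 2 = 67 / 2 = 33.5 m
Calculate swept area:
  A = pi * r^2 = pi * 33.5^2
  A = 3525.65 m^2

3525.65


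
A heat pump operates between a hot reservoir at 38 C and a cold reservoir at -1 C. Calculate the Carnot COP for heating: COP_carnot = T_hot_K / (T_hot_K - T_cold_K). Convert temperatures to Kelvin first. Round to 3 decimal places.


Convert to Kelvin:
  T_hot = 38 + 273.15 = 311.15 K
  T_cold = -1 + 273.15 = 272.15 K
Apply Carnot COP formula:
  COP = T_hot_K / (T_hot_K - T_cold_K) = 311.15 / 39.0
  COP = 7.978

7.978


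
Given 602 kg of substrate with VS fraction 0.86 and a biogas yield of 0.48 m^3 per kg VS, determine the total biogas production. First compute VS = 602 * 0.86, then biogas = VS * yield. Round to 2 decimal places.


Compute volatile solids:
  VS = mass * VS_fraction = 602 * 0.86 = 517.72 kg
Calculate biogas volume:
  Biogas = VS * specific_yield = 517.72 * 0.48
  Biogas = 248.51 m^3

248.51


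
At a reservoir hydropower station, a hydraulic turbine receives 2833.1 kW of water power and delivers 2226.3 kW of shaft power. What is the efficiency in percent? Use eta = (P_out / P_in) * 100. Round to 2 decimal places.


Turbine efficiency = (output power / input power) * 100
eta = (2226.3 / 2833.1) * 100
eta = 78.58%

78.58


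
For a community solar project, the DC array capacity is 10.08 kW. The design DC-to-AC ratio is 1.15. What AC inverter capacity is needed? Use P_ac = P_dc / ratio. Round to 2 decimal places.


The inverter AC capacity is determined by the DC/AC ratio.
Given: P_dc = 10.08 kW, DC/AC ratio = 1.15
P_ac = P_dc / ratio = 10.08 / 1.15
P_ac = 8.77 kW

8.77


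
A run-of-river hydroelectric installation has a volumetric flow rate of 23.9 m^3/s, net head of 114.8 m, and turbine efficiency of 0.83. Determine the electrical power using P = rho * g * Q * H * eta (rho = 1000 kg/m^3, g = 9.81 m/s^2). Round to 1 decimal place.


Apply the hydropower formula P = rho * g * Q * H * eta
rho * g = 1000 * 9.81 = 9810.0
P = 9810.0 * 23.9 * 114.8 * 0.83
P = 22340191.4 W

22340191.4


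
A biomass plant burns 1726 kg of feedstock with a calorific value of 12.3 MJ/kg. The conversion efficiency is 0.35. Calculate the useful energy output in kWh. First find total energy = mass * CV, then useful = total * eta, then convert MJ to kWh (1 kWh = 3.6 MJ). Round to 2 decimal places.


Total energy = mass * CV = 1726 * 12.3 = 21229.8 MJ
Useful energy = total * eta = 21229.8 * 0.35 = 7430.43 MJ
Convert to kWh: 7430.43 / 3.6
Useful energy = 2064.01 kWh

2064.01


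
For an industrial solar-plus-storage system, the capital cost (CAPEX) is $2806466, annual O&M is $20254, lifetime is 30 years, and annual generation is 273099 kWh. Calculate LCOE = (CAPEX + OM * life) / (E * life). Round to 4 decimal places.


Total cost = CAPEX + OM * lifetime = 2806466 + 20254 * 30 = 2806466 + 607620 = 3414086
Total generation = annual * lifetime = 273099 * 30 = 8192970 kWh
LCOE = 3414086 / 8192970
LCOE = 0.4167 $/kWh

0.4167


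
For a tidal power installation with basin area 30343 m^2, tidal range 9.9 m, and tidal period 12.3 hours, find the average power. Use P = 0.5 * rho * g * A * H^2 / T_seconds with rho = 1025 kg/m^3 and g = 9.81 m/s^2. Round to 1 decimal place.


Convert period to seconds: T = 12.3 * 3600 = 44280.0 s
H^2 = 9.9^2 = 98.01
P = 0.5 * rho * g * A * H^2 / T
P = 0.5 * 1025 * 9.81 * 30343 * 98.01 / 44280.0
P = 337663.5 W

337663.5


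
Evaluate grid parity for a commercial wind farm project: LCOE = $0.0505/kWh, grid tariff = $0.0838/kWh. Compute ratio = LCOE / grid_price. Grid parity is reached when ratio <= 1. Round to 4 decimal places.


Compare LCOE to grid price:
  LCOE = $0.0505/kWh, Grid price = $0.0838/kWh
  Ratio = LCOE / grid_price = 0.0505 / 0.0838 = 0.6026
  Grid parity achieved (ratio <= 1)? yes

0.6026


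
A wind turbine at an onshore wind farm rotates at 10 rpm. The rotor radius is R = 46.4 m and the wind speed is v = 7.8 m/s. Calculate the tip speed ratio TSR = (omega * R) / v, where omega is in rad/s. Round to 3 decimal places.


Convert rotational speed to rad/s:
  omega = 10 * 2 * pi / 60 = 1.0472 rad/s
Compute tip speed:
  v_tip = omega * R = 1.0472 * 46.4 = 48.59 m/s
Tip speed ratio:
  TSR = v_tip / v_wind = 48.59 / 7.8 = 6.229

6.229


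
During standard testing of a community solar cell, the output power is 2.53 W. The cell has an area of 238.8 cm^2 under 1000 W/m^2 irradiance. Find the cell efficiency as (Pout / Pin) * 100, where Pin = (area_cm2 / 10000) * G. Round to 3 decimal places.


First compute the input power:
  Pin = area_cm2 / 10000 * G = 238.8 / 10000 * 1000 = 23.88 W
Then compute efficiency:
  Efficiency = (Pout / Pin) * 100 = (2.53 / 23.88) * 100
  Efficiency = 10.595%

10.595
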